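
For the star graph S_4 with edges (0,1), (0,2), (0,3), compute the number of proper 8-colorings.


P(tree, k) = k * (k-1)^(3) for any tree on 4 vertices.
P(8) = 8 * 7^3 = 8 * 343 = 2744.

2744


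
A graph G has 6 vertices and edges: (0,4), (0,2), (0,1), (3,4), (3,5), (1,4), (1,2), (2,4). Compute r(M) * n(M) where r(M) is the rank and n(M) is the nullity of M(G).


r(M) = |V| - c = 6 - 1 = 5.
nullity = |E| - r(M) = 8 - 5 = 3.
Product = 5 * 3 = 15.

15


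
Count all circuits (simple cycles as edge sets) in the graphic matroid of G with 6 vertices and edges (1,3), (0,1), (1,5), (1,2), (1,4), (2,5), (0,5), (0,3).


A circuit in a graphic matroid = edge set of a simple cycle.
G has 6 vertices and 8 edges.
Enumerating all minimal edge subsets forming cycles...
Total circuits found: 6.

6


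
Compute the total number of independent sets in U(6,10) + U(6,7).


For a direct sum, |I(M1+M2)| = |I(M1)| * |I(M2)|.
|I(U(6,10))| = sum C(10,k) for k=0..6 = 848.
|I(U(6,7))| = sum C(7,k) for k=0..6 = 127.
Total = 848 * 127 = 107696.

107696


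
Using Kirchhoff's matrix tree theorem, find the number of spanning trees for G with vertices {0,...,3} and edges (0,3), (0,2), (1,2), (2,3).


By Kirchhoff's matrix tree theorem, the number of spanning trees equals
the determinant of any cofactor of the Laplacian matrix L.
G has 4 vertices and 4 edges.
Computing the (3 x 3) cofactor determinant gives 3.

3


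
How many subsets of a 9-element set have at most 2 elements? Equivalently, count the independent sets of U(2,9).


Independent sets of U(2,9) are all subsets of size <= 2.
Count = (9 choose 0) + (9 choose 1) + (9 choose 2)
     = 1 + 9 + 36
     = 46.

46


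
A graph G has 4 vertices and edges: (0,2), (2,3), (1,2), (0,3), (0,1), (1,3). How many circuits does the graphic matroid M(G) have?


A circuit in a graphic matroid = edge set of a simple cycle.
G has 4 vertices and 6 edges.
Enumerating all minimal edge subsets forming cycles...
Total circuits found: 7.

7


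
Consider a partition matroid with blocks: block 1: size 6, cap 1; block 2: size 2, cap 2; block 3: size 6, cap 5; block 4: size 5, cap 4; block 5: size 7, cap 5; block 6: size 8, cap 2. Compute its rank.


Rank of a partition matroid = sum of min(|Si|, ci) for each block.
= min(6,1) + min(2,2) + min(6,5) + min(5,4) + min(7,5) + min(8,2)
= 1 + 2 + 5 + 4 + 5 + 2
= 19.

19


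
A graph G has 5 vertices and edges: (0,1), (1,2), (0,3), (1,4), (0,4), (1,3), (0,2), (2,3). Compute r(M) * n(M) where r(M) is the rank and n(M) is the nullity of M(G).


r(M) = |V| - c = 5 - 1 = 4.
nullity = |E| - r(M) = 8 - 4 = 4.
Product = 4 * 4 = 16.

16


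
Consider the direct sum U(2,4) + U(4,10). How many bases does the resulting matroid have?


Bases of a direct sum M1 + M2: |B| = |B(M1)| * |B(M2)|.
|B(U(2,4))| = C(4,2) = 6.
|B(U(4,10))| = C(10,4) = 210.
Total bases = 6 * 210 = 1260.

1260


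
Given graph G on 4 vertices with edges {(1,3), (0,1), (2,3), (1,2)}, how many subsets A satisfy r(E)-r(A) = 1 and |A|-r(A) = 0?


R(x,y) = sum over A in 2^E of x^(r(E)-r(A)) * y^(|A|-r(A)).
G has 4 vertices, 4 edges. r(E) = 3.
Enumerate all 2^4 = 16 subsets.
Count subsets with r(E)-r(A)=1 and |A|-r(A)=0: 6.

6


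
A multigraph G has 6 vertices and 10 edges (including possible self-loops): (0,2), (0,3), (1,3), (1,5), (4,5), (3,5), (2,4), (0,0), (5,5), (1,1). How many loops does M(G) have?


In a graphic matroid, a loop is a self-loop edge (u,u) with rank 0.
Examining all 10 edges for self-loops...
Self-loops found: (0,0), (5,5), (1,1)
Number of loops = 3.

3


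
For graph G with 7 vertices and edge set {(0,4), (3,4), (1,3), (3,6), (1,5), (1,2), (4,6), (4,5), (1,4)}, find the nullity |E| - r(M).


Cycle rank (nullity) = |E| - r(M) = |E| - (|V| - c).
|E| = 9, |V| = 7, c = 1.
Nullity = 9 - (7 - 1) = 9 - 6 = 3.

3


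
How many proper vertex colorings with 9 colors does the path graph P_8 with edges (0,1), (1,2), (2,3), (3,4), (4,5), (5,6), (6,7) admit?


P(P_8, k) = k * (k-1)^(7).
P(9) = 9 * 8^7 = 9 * 2097152 = 18874368.

18874368


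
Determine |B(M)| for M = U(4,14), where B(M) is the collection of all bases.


Bases of U(4,14) are all 4-element subsets of the 14-element ground set.
Number of bases = C(14,4).
C(14,4) = (14 * 13 * 12 * 11) / (1 * 2 * 3 * 4) = 1001.

1001


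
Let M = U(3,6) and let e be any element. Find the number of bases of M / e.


Contracting e from U(3,6) gives U(2,5).
Bases of U(2,5) = (5 choose 2) = 10.

10


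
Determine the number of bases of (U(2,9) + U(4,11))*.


(M1+M2)* = M1* + M2*.
M1* = U(7,9), bases: C(9,7) = 36.
M2* = U(7,11), bases: C(11,7) = 330.
|B(M*)| = 36 * 330 = 11880.

11880


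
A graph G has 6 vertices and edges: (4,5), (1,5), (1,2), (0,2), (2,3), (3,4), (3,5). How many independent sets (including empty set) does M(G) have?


An independent set in a graphic matroid is an acyclic edge subset.
G has 6 vertices and 7 edges.
Enumerate all 2^7 = 128 subsets, checking for acyclicity.
Total independent sets = 104.

104


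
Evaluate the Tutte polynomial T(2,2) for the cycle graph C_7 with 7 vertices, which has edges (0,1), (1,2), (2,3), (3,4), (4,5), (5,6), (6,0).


T(C_7; x,y) = x + x^2 + ... + x^(6) + y.
T(2,2) = 2^1 + 2^2 + 2^3 + 2^4 + 2^5 + 2^6 + 2
= 2 + 4 + 8 + 16 + 32 + 64 + 2
= 128.

128


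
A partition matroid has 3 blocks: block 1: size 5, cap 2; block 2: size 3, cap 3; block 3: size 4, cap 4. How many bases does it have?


A basis picks exactly ci elements from block i.
Number of bases = product of C(|Si|, ci).
= C(5,2) * C(3,3) * C(4,4)
= 10 * 1 * 1
= 10.

10


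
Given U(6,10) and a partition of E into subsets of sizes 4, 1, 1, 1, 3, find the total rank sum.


r(Ai) = min(|Ai|, 6) for each part.
Sum = min(4,6) + min(1,6) + min(1,6) + min(1,6) + min(3,6)
    = 4 + 1 + 1 + 1 + 3
    = 10.

10


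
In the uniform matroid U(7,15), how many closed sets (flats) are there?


Flats of U(7,15): every subset of size < 7 is a flat, plus E itself.
Count = (15 choose 0) + (15 choose 1) + (15 choose 2) + (15 choose 3) + (15 choose 4) + (15 choose 5) + (15 choose 6) + 1
     = 1 + 15 + 105 + 455 + 1365 + 3003 + 5005 + 1
     = 9950.

9950


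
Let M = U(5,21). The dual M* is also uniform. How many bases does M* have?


The dual of U(r,n) is U(n-r, n) = U(16,21).
Bases of U(16,21) are all (16)-element subsets.
|B(M*)| = C(21,16) = 21! / (16! * 5!) = 20349.

20349


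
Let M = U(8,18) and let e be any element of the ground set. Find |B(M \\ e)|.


Deleting e from U(8,18) gives U(8,17) since n > r.
Bases of U(8,17) = C(17,8) = 17! / (8! * 9!) = 24310.

24310


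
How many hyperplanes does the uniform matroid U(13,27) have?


Hyperplanes of U(13,27) are flats of rank 12.
In a uniform matroid, these are exactly the (12)-element subsets.
Count = C(27,12) = 17383860.

17383860


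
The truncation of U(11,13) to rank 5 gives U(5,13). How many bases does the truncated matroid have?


Truncating U(11,13) to rank 5 gives U(5,13).
Bases of U(5,13) are all 5-element subsets of 13 elements.
Number of bases = C(13,5) = 13! / (5! * 8!) = 1287.

1287


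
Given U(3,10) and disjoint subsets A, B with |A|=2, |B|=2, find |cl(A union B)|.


|A union B| = 2 + 2 = 4 (disjoint).
In U(3,10), cl(S) = S if |S| < 3, else cl(S) = E.
Since 4 >= 3, cl(A union B) = E.
|cl(A union B)| = 10.

10


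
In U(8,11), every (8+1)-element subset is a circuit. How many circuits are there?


In U(8,11), circuits are the (9)-element subsets.
Any set of 9 elements is dependent, and removing any one element gives
an independent set of size 8, so it is a minimal dependent set.
Number of circuits = (11 choose 9) = 55.

55


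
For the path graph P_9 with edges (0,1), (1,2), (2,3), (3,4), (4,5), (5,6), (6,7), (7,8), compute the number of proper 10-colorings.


P(P_9, k) = k * (k-1)^(8).
P(10) = 10 * 9^8 = 10 * 43046721 = 430467210.

430467210


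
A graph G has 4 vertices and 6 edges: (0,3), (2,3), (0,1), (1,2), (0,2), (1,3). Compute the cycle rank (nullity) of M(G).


Cycle rank (nullity) = |E| - r(M) = |E| - (|V| - c).
|E| = 6, |V| = 4, c = 1.
Nullity = 6 - (4 - 1) = 6 - 3 = 3.

3


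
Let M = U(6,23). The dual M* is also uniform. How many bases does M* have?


The dual of U(r,n) is U(n-r, n) = U(17,23).
Bases of U(17,23) are all (17)-element subsets.
|B(M*)| = C(23,17) = 23! / (17! * 6!) = 100947.

100947


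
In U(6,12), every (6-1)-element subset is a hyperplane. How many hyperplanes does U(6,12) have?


Hyperplanes of U(6,12) are flats of rank 5.
In a uniform matroid, these are exactly the (5)-element subsets.
Count = C(12,5) = 792.

792


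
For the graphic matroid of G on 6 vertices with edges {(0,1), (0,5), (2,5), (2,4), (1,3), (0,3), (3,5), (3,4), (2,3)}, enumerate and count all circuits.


A circuit in a graphic matroid = edge set of a simple cycle.
G has 6 vertices and 9 edges.
Enumerating all minimal edge subsets forming cycles...
Total circuits found: 10.

10


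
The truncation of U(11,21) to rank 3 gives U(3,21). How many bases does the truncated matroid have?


Truncating U(11,21) to rank 3 gives U(3,21).
Bases of U(3,21) are all 3-element subsets of 21 elements.
Number of bases = (21 choose 3) = 1330.

1330


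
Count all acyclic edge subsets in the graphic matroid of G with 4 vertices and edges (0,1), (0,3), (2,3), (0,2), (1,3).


An independent set in a graphic matroid is an acyclic edge subset.
G has 4 vertices and 5 edges.
Enumerate all 2^5 = 32 subsets, checking for acyclicity.
Total independent sets = 24.

24


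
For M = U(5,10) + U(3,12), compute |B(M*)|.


(M1+M2)* = M1* + M2*.
M1* = U(5,10), bases: C(10,5) = 252.
M2* = U(9,12), bases: C(12,9) = 220.
|B(M*)| = 252 * 220 = 55440.

55440


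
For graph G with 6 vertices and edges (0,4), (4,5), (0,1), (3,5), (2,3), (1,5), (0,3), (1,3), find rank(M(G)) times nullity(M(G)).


r(M) = |V| - c = 6 - 1 = 5.
nullity = |E| - r(M) = 8 - 5 = 3.
Product = 5 * 3 = 15.

15


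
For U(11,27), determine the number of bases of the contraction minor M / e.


Contracting e from U(11,27) gives U(10,26).
Bases of U(10,26) = C(26,10) = 5311735.

5311735


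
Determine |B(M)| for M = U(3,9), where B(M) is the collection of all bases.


Bases of U(3,9) are all 3-element subsets of the 9-element ground set.
Number of bases = C(9,3).
C(9,3) = (9 * 8 * 7) / (1 * 2 * 3) = 84.

84


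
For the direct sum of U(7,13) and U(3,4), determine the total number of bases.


Bases of a direct sum M1 + M2: |B| = |B(M1)| * |B(M2)|.
|B(U(7,13))| = C(13,7) = 1716.
|B(U(3,4))| = C(4,3) = 4.
Total bases = 1716 * 4 = 6864.

6864


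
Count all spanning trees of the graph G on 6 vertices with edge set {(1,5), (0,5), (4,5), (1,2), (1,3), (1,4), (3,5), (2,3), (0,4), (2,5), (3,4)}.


By Kirchhoff's matrix tree theorem, the number of spanning trees equals
the determinant of any cofactor of the Laplacian matrix L.
G has 6 vertices and 11 edges.
Computing the (5 x 5) cofactor determinant gives 185.

185


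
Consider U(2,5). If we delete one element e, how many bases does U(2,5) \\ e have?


Deleting e from U(2,5) gives U(2,4) since n > r.
Bases of U(2,4) = C(4,2) = 4! / (2! * 2!) = 6.

6


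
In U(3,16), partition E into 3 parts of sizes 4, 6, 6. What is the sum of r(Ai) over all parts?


r(Ai) = min(|Ai|, 3) for each part.
Sum = min(4,3) + min(6,3) + min(6,3)
    = 3 + 3 + 3
    = 9.

9


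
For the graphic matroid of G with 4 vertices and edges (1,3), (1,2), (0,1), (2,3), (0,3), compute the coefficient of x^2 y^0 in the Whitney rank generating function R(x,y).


R(x,y) = sum over A in 2^E of x^(r(E)-r(A)) * y^(|A|-r(A)).
G has 4 vertices, 5 edges. r(E) = 3.
Enumerate all 2^5 = 32 subsets.
Count subsets with r(E)-r(A)=2 and |A|-r(A)=0: 5.

5


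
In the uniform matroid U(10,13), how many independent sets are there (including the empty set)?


Independent sets of U(10,13) are all subsets of size <= 10.
Count = (13 choose 0) + (13 choose 1) + (13 choose 2) + (13 choose 3) + (13 choose 4) + (13 choose 5) + (13 choose 6) + (13 choose 7) + (13 choose 8) + (13 choose 9) + (13 choose 10)
     = 1 + 13 + 78 + 286 + 715 + 1287 + 1716 + 1716 + 1287 + 715 + 286
     = 8100.

8100


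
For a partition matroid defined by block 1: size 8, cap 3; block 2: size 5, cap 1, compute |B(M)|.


A basis picks exactly ci elements from block i.
Number of bases = product of C(|Si|, ci).
= C(8,3) * C(5,1)
= 56 * 5
= 280.

280


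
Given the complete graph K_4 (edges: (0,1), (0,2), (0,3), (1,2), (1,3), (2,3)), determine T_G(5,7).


T(K_4; x,y) = x^3 + 3x^2 + 4xy + 2x + y^3 + 3y^2 + 2y.
Substituting x=5, y=7:
= 125 + 75 + 140 + 10 + 343 + 147 + 14
= 854.

854


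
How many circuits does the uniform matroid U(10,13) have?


In U(10,13), circuits are the (11)-element subsets.
Any set of 11 elements is dependent, and removing any one element gives
an independent set of size 10, so it is a minimal dependent set.
Number of circuits = C(13,11) = 13! / (11! * 2!) = 78.

78


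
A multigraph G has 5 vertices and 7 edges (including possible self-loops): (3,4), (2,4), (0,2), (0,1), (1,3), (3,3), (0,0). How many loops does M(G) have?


In a graphic matroid, a loop is a self-loop edge (u,u) with rank 0.
Examining all 7 edges for self-loops...
Self-loops found: (3,3), (0,0)
Number of loops = 2.

2


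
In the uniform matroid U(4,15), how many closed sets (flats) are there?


Flats of U(4,15): every subset of size < 4 is a flat, plus E itself.
Count = (15 choose 0) + (15 choose 1) + (15 choose 2) + (15 choose 3) + 1
     = 1 + 15 + 105 + 455 + 1
     = 577.

577


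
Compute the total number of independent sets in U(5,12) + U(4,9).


For a direct sum, |I(M1+M2)| = |I(M1)| * |I(M2)|.
|I(U(5,12))| = sum C(12,k) for k=0..5 = 1586.
|I(U(4,9))| = sum C(9,k) for k=0..4 = 256.
Total = 1586 * 256 = 406016.

406016


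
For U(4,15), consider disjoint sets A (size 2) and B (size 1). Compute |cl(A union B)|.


|A union B| = 2 + 1 = 3 (disjoint).
In U(4,15), cl(S) = S if |S| < 4, else cl(S) = E.
Since 3 < 4, cl(A union B) = A union B.
|cl(A union B)| = 3.

3


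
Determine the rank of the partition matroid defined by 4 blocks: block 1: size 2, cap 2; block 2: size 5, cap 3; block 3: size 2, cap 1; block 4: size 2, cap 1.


Rank of a partition matroid = sum of min(|Si|, ci) for each block.
= min(2,2) + min(5,3) + min(2,1) + min(2,1)
= 2 + 3 + 1 + 1
= 7.

7


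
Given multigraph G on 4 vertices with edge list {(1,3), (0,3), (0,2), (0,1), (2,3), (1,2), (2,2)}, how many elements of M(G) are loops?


In a graphic matroid, a loop is a self-loop edge (u,u) with rank 0.
Examining all 7 edges for self-loops...
Self-loops found: (2,2)
Number of loops = 1.

1


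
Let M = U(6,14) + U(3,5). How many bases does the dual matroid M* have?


(M1+M2)* = M1* + M2*.
M1* = U(8,14), bases: C(14,8) = 3003.
M2* = U(2,5), bases: C(5,2) = 10.
|B(M*)| = 3003 * 10 = 30030.

30030


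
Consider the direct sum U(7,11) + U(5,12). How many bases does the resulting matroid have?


Bases of a direct sum M1 + M2: |B| = |B(M1)| * |B(M2)|.
|B(U(7,11))| = C(11,7) = 330.
|B(U(5,12))| = C(12,5) = 792.
Total bases = 330 * 792 = 261360.

261360


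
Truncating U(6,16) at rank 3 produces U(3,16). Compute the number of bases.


Truncating U(6,16) to rank 3 gives U(3,16).
Bases of U(3,16) are all 3-element subsets of 16 elements.
Number of bases = C(16,3) = 16! / (3! * 13!) = 560.

560


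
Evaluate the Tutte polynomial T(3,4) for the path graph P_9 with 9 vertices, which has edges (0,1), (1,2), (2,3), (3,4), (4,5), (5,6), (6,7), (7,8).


A path on 9 vertices is a tree with 8 edges.
T(x,y) = x^(8) for any tree.
T(3,4) = 3^8 = 6561.

6561


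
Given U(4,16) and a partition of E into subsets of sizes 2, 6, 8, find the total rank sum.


r(Ai) = min(|Ai|, 4) for each part.
Sum = min(2,4) + min(6,4) + min(8,4)
    = 2 + 4 + 4
    = 10.

10


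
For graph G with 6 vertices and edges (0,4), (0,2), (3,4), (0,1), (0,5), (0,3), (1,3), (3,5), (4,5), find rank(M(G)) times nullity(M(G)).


r(M) = |V| - c = 6 - 1 = 5.
nullity = |E| - r(M) = 9 - 5 = 4.
Product = 5 * 4 = 20.

20


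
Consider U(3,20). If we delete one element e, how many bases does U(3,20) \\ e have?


Deleting e from U(3,20) gives U(3,19) since n > r.
Bases of U(3,19) = C(19,3) = (19 * 18 * 17) / (1 * 2 * 3) = 969.

969


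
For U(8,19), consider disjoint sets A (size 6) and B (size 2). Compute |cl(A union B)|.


|A union B| = 6 + 2 = 8 (disjoint).
In U(8,19), cl(S) = S if |S| < 8, else cl(S) = E.
Since 8 >= 8, cl(A union B) = E.
|cl(A union B)| = 19.

19


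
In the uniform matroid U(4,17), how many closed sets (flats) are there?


Flats of U(4,17): every subset of size < 4 is a flat, plus E itself.
Count = C(17,0) + C(17,1) + C(17,2) + C(17,3) + 1
     = 1 + 17 + 136 + 680 + 1
     = 835.

835


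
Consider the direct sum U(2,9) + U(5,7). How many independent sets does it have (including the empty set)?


For a direct sum, |I(M1+M2)| = |I(M1)| * |I(M2)|.
|I(U(2,9))| = sum C(9,k) for k=0..2 = 46.
|I(U(5,7))| = sum C(7,k) for k=0..5 = 120.
Total = 46 * 120 = 5520.

5520


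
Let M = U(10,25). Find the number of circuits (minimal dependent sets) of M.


In U(10,25), circuits are the (11)-element subsets.
Any set of 11 elements is dependent, and removing any one element gives
an independent set of size 10, so it is a minimal dependent set.
Number of circuits = C(25,11) = 25! / (11! * 14!) = 4457400.

4457400


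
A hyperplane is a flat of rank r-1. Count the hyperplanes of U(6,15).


Hyperplanes of U(6,15) are flats of rank 5.
In a uniform matroid, these are exactly the (5)-element subsets.
Count = C(15,5) = 3003.

3003


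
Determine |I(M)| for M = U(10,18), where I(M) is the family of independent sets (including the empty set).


Independent sets of U(10,18) are all subsets of size <= 10.
Count = (18 choose 0) + (18 choose 1) + (18 choose 2) + (18 choose 3) + (18 choose 4) + (18 choose 5) + (18 choose 6) + (18 choose 7) + (18 choose 8) + (18 choose 9) + (18 choose 10)
     = 1 + 18 + 153 + 816 + 3060 + 8568 + 18564 + 31824 + 43758 + 48620 + 43758
     = 199140.

199140


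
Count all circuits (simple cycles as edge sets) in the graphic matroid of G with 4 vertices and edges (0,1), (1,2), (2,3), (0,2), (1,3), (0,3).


A circuit in a graphic matroid = edge set of a simple cycle.
G has 4 vertices and 6 edges.
Enumerating all minimal edge subsets forming cycles...
Total circuits found: 7.

7


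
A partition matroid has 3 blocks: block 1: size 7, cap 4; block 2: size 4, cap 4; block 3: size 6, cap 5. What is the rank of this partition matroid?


Rank of a partition matroid = sum of min(|Si|, ci) for each block.
= min(7,4) + min(4,4) + min(6,5)
= 4 + 4 + 5
= 13.

13


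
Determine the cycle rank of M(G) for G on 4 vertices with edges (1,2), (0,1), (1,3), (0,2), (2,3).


Cycle rank (nullity) = |E| - r(M) = |E| - (|V| - c).
|E| = 5, |V| = 4, c = 1.
Nullity = 5 - (4 - 1) = 5 - 3 = 2.

2


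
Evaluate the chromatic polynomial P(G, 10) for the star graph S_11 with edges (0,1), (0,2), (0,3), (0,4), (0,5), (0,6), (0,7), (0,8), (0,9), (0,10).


P(tree, k) = k * (k-1)^(10) for any tree on 11 vertices.
P(10) = 10 * 9^10 = 10 * 3486784401 = 34867844010.

34867844010


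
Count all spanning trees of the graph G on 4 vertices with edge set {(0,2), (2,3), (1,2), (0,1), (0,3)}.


By Kirchhoff's matrix tree theorem, the number of spanning trees equals
the determinant of any cofactor of the Laplacian matrix L.
G has 4 vertices and 5 edges.
Computing the (3 x 3) cofactor determinant gives 8.

8


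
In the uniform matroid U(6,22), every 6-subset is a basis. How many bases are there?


Bases of U(6,22) are all 6-element subsets of the 22-element ground set.
Number of bases = C(22,6).
C(22,6) = 22! / (6! * 16!) = 74613.

74613


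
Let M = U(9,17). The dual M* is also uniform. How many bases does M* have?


The dual of U(r,n) is U(n-r, n) = U(8,17).
Bases of U(8,17) are all (8)-element subsets.
|B(M*)| = C(17,8) = 17! / (8! * 9!) = 24310.

24310


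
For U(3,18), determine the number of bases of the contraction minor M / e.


Contracting e from U(3,18) gives U(2,17).
Bases of U(2,17) = C(17,2) = 17! / (2! * 15!) = 136.

136


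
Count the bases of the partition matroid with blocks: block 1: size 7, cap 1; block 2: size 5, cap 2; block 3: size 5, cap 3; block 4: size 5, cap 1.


A basis picks exactly ci elements from block i.
Number of bases = product of C(|Si|, ci).
= C(7,1) * C(5,2) * C(5,3) * C(5,1)
= 7 * 10 * 10 * 5
= 3500.

3500


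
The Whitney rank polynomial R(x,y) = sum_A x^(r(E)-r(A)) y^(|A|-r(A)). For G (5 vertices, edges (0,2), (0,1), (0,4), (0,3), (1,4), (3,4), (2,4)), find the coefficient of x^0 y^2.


R(x,y) = sum over A in 2^E of x^(r(E)-r(A)) * y^(|A|-r(A)).
G has 5 vertices, 7 edges. r(E) = 4.
Enumerate all 2^7 = 128 subsets.
Count subsets with r(E)-r(A)=0 and |A|-r(A)=2: 7.

7


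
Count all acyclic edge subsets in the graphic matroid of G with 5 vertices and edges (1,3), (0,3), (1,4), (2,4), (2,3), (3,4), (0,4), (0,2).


An independent set in a graphic matroid is an acyclic edge subset.
G has 5 vertices and 8 edges.
Enumerate all 2^8 = 256 subsets, checking for acyclicity.
Total independent sets = 128.

128


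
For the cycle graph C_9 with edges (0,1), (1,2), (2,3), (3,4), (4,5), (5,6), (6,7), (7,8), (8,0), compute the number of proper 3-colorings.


P(C_9, k) = (k-1)^9 + (-1)^9*(k-1).
P(3) = (2)^9 - 2
= 512 - 2 = 510.

510


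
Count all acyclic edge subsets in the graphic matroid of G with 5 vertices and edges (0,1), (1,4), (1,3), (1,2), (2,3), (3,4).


An independent set in a graphic matroid is an acyclic edge subset.
G has 5 vertices and 6 edges.
Enumerate all 2^6 = 64 subsets, checking for acyclicity.
Total independent sets = 48.

48


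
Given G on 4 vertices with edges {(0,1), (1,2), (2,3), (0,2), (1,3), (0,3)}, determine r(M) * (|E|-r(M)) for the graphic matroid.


r(M) = |V| - c = 4 - 1 = 3.
nullity = |E| - r(M) = 6 - 3 = 3.
Product = 3 * 3 = 9.

9


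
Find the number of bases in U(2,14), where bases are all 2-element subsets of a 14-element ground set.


Bases of U(2,14) are all 2-element subsets of the 14-element ground set.
Number of bases = C(14,2).
C(14,2) = 14! / (2! * 12!) = 91.

91


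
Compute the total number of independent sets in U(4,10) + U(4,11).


For a direct sum, |I(M1+M2)| = |I(M1)| * |I(M2)|.
|I(U(4,10))| = sum C(10,k) for k=0..4 = 386.
|I(U(4,11))| = sum C(11,k) for k=0..4 = 562.
Total = 386 * 562 = 216932.

216932


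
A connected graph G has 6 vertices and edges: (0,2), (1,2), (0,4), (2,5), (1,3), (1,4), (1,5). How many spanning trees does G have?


By Kirchhoff's matrix tree theorem, the number of spanning trees equals
the determinant of any cofactor of the Laplacian matrix L.
G has 6 vertices and 7 edges.
Computing the (5 x 5) cofactor determinant gives 11.

11


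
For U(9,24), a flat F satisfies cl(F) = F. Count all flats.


Flats of U(9,24): every subset of size < 9 is a flat, plus E itself.
Count = (24 choose 0) + (24 choose 1) + (24 choose 2) + (24 choose 3) + (24 choose 4) + (24 choose 5) + (24 choose 6) + (24 choose 7) + (24 choose 8) + 1
     = 1 + 24 + 276 + 2024 + 10626 + 42504 + 134596 + 346104 + 735471 + 1
     = 1271627.

1271627


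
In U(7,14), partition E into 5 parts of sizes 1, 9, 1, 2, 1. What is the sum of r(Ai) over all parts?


r(Ai) = min(|Ai|, 7) for each part.
Sum = min(1,7) + min(9,7) + min(1,7) + min(2,7) + min(1,7)
    = 1 + 7 + 1 + 2 + 1
    = 12.

12


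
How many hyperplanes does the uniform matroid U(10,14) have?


Hyperplanes of U(10,14) are flats of rank 9.
In a uniform matroid, these are exactly the (9)-element subsets.
Count = C(14,9) = 2002.

2002


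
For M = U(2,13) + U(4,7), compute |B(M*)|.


(M1+M2)* = M1* + M2*.
M1* = U(11,13), bases: C(13,11) = 78.
M2* = U(3,7), bases: C(7,3) = 35.
|B(M*)| = 78 * 35 = 2730.

2730


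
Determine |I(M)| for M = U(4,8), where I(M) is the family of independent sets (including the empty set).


Independent sets of U(4,8) are all subsets of size <= 4.
Count = (8 choose 0) + (8 choose 1) + (8 choose 2) + (8 choose 3) + (8 choose 4)
     = 1 + 8 + 28 + 56 + 70
     = 163.

163


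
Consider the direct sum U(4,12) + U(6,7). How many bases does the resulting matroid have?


Bases of a direct sum M1 + M2: |B| = |B(M1)| * |B(M2)|.
|B(U(4,12))| = C(12,4) = 495.
|B(U(6,7))| = C(7,6) = 7.
Total bases = 495 * 7 = 3465.

3465


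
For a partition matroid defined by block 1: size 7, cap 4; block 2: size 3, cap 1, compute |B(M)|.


A basis picks exactly ci elements from block i.
Number of bases = product of C(|Si|, ci).
= C(7,4) * C(3,1)
= 35 * 3
= 105.

105


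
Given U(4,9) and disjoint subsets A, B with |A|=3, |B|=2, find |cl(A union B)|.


|A union B| = 3 + 2 = 5 (disjoint).
In U(4,9), cl(S) = S if |S| < 4, else cl(S) = E.
Since 5 >= 4, cl(A union B) = E.
|cl(A union B)| = 9.

9


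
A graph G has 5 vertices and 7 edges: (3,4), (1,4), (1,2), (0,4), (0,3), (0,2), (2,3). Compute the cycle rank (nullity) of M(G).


Cycle rank (nullity) = |E| - r(M) = |E| - (|V| - c).
|E| = 7, |V| = 5, c = 1.
Nullity = 7 - (5 - 1) = 7 - 4 = 3.

3


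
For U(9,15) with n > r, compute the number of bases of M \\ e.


Deleting e from U(9,15) gives U(9,14) since n > r.
Bases of U(9,14) = C(14,9) = 14! / (9! * 5!) = 2002.

2002


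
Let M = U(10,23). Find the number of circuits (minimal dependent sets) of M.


In U(10,23), circuits are the (11)-element subsets.
Any set of 11 elements is dependent, and removing any one element gives
an independent set of size 10, so it is a minimal dependent set.
Number of circuits = (23 choose 11) = 1352078.

1352078


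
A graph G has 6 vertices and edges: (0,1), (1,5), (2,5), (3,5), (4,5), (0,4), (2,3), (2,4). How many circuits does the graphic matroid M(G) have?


A circuit in a graphic matroid = edge set of a simple cycle.
G has 6 vertices and 8 edges.
Enumerating all minimal edge subsets forming cycles...
Total circuits found: 6.

6


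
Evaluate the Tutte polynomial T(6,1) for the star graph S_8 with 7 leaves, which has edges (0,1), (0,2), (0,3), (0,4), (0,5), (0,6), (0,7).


A star on 8 vertices is a tree with 7 edges.
T(x,y) = x^(7) for any tree.
T(6,1) = 6^7 = 279936.

279936


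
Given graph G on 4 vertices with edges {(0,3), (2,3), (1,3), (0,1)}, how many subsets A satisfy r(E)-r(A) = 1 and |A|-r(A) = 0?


R(x,y) = sum over A in 2^E of x^(r(E)-r(A)) * y^(|A|-r(A)).
G has 4 vertices, 4 edges. r(E) = 3.
Enumerate all 2^4 = 16 subsets.
Count subsets with r(E)-r(A)=1 and |A|-r(A)=0: 6.

6


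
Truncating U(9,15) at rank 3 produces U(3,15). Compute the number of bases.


Truncating U(9,15) to rank 3 gives U(3,15).
Bases of U(3,15) are all 3-element subsets of 15 elements.
Number of bases = C(15,3) = (15 * 14 * 13) / (1 * 2 * 3) = 455.

455


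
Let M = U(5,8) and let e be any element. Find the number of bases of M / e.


Contracting e from U(5,8) gives U(4,7).
Bases of U(4,7) = C(7,4) = 7! / (4! * 3!) = 35.

35


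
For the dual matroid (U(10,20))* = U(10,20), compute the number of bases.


The dual of U(r,n) is U(n-r, n) = U(10,20).
Bases of U(10,20) are all (10)-element subsets.
|B(M*)| = (20 choose 10) = 184756.

184756


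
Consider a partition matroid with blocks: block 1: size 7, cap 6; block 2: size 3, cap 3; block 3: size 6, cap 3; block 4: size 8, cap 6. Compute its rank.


Rank of a partition matroid = sum of min(|Si|, ci) for each block.
= min(7,6) + min(3,3) + min(6,3) + min(8,6)
= 6 + 3 + 3 + 6
= 18.

18


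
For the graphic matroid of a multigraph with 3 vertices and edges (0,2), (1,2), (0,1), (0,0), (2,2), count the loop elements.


In a graphic matroid, a loop is a self-loop edge (u,u) with rank 0.
Examining all 5 edges for self-loops...
Self-loops found: (0,0), (2,2)
Number of loops = 2.

2


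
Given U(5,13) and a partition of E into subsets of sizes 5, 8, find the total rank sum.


r(Ai) = min(|Ai|, 5) for each part.
Sum = min(5,5) + min(8,5)
    = 5 + 5
    = 10.

10


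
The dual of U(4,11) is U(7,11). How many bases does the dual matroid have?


The dual of U(r,n) is U(n-r, n) = U(7,11).
Bases of U(7,11) are all (7)-element subsets.
|B(M*)| = C(11,7) = 330.

330


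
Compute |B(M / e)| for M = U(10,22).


Contracting e from U(10,22) gives U(9,21).
Bases of U(9,21) = (21 choose 9) = 293930.

293930


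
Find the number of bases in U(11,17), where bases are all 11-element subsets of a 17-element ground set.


Bases of U(11,17) are all 11-element subsets of the 17-element ground set.
Number of bases = C(17,11).
C(17,11) = 17! / (11! * 6!) = 12376.

12376


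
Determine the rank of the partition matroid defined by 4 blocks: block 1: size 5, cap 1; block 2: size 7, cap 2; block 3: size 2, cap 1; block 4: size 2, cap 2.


Rank of a partition matroid = sum of min(|Si|, ci) for each block.
= min(5,1) + min(7,2) + min(2,1) + min(2,2)
= 1 + 2 + 1 + 2
= 6.

6


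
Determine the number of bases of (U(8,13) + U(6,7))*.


(M1+M2)* = M1* + M2*.
M1* = U(5,13), bases: C(13,5) = 1287.
M2* = U(1,7), bases: C(7,1) = 7.
|B(M*)| = 1287 * 7 = 9009.

9009


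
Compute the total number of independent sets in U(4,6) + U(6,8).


For a direct sum, |I(M1+M2)| = |I(M1)| * |I(M2)|.
|I(U(4,6))| = sum C(6,k) for k=0..4 = 57.
|I(U(6,8))| = sum C(8,k) for k=0..6 = 247.
Total = 57 * 247 = 14079.

14079


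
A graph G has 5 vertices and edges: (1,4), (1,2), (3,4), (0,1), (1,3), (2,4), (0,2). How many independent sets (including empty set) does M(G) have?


An independent set in a graphic matroid is an acyclic edge subset.
G has 5 vertices and 7 edges.
Enumerate all 2^7 = 128 subsets, checking for acyclicity.
Total independent sets = 82.

82


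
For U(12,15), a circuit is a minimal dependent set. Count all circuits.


In U(12,15), circuits are the (13)-element subsets.
Any set of 13 elements is dependent, and removing any one element gives
an independent set of size 12, so it is a minimal dependent set.
Number of circuits = C(15,13) = 105.

105


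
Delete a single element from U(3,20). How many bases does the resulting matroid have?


Deleting e from U(3,20) gives U(3,19) since n > r.
Bases of U(3,19) = C(19,3) = (19 * 18 * 17) / (1 * 2 * 3) = 969.

969


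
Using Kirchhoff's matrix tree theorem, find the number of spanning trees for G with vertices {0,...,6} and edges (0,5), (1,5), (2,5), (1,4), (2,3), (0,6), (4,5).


By Kirchhoff's matrix tree theorem, the number of spanning trees equals
the determinant of any cofactor of the Laplacian matrix L.
G has 7 vertices and 7 edges.
Computing the (6 x 6) cofactor determinant gives 3.

3


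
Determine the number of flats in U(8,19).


Flats of U(8,19): every subset of size < 8 is a flat, plus E itself.
Count = (19 choose 0) + (19 choose 1) + (19 choose 2) + (19 choose 3) + (19 choose 4) + (19 choose 5) + (19 choose 6) + (19 choose 7) + 1
     = 1 + 19 + 171 + 969 + 3876 + 11628 + 27132 + 50388 + 1
     = 94185.

94185


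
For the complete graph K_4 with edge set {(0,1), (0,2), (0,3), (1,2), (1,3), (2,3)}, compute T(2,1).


T(K_4; x,y) = x^3 + 3x^2 + 4xy + 2x + y^3 + 3y^2 + 2y.
Substituting x=2, y=1:
= 8 + 12 + 8 + 4 + 1 + 3 + 2
= 38.

38


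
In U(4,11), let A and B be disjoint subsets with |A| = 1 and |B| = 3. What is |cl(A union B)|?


|A union B| = 1 + 3 = 4 (disjoint).
In U(4,11), cl(S) = S if |S| < 4, else cl(S) = E.
Since 4 >= 4, cl(A union B) = E.
|cl(A union B)| = 11.

11


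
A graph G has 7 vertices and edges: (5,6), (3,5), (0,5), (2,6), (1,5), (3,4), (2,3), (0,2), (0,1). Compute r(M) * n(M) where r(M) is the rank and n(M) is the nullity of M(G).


r(M) = |V| - c = 7 - 1 = 6.
nullity = |E| - r(M) = 9 - 6 = 3.
Product = 6 * 3 = 18.

18


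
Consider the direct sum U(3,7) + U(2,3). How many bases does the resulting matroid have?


Bases of a direct sum M1 + M2: |B| = |B(M1)| * |B(M2)|.
|B(U(3,7))| = C(7,3) = 35.
|B(U(2,3))| = C(3,2) = 3.
Total bases = 35 * 3 = 105.

105


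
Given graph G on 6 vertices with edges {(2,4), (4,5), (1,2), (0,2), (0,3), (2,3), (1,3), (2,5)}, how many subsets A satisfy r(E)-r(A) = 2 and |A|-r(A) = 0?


R(x,y) = sum over A in 2^E of x^(r(E)-r(A)) * y^(|A|-r(A)).
G has 6 vertices, 8 edges. r(E) = 5.
Enumerate all 2^8 = 256 subsets.
Count subsets with r(E)-r(A)=2 and |A|-r(A)=0: 53.

53


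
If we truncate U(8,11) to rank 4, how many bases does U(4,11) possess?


Truncating U(8,11) to rank 4 gives U(4,11).
Bases of U(4,11) are all 4-element subsets of 11 elements.
Number of bases = (11 choose 4) = 330.

330


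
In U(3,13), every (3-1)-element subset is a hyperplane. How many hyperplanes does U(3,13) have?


Hyperplanes of U(3,13) are flats of rank 2.
In a uniform matroid, these are exactly the (2)-element subsets.
Count = C(13,2) = 13! / (2! * 11!) = 78.

78


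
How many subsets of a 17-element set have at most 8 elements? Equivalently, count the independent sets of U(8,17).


Independent sets of U(8,17) are all subsets of size <= 8.
Count = C(17,0) + C(17,1) + C(17,2) + C(17,3) + C(17,4) + C(17,5) + C(17,6) + C(17,7) + C(17,8)
     = 1 + 17 + 136 + 680 + 2380 + 6188 + 12376 + 19448 + 24310
     = 65536.

65536


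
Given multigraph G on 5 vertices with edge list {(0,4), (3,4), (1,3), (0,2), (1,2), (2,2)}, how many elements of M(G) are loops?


In a graphic matroid, a loop is a self-loop edge (u,u) with rank 0.
Examining all 6 edges for self-loops...
Self-loops found: (2,2)
Number of loops = 1.

1


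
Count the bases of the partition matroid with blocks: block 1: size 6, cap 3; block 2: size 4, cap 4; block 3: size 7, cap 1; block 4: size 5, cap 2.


A basis picks exactly ci elements from block i.
Number of bases = product of C(|Si|, ci).
= C(6,3) * C(4,4) * C(7,1) * C(5,2)
= 20 * 1 * 7 * 10
= 1400.

1400


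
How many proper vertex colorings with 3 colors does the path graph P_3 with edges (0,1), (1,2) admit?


P(P_3, k) = k * (k-1)^(2).
P(3) = 3 * 2^2 = 3 * 4 = 12.

12


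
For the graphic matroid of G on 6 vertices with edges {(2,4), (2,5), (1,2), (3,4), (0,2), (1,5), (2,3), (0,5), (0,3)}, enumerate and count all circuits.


A circuit in a graphic matroid = edge set of a simple cycle.
G has 6 vertices and 9 edges.
Enumerating all minimal edge subsets forming cycles...
Total circuits found: 10.

10


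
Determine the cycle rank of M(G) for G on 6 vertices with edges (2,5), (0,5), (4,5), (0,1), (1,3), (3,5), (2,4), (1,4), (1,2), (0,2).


Cycle rank (nullity) = |E| - r(M) = |E| - (|V| - c).
|E| = 10, |V| = 6, c = 1.
Nullity = 10 - (6 - 1) = 10 - 5 = 5.

5


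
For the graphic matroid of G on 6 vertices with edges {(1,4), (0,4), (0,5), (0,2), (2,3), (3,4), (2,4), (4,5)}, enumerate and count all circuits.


A circuit in a graphic matroid = edge set of a simple cycle.
G has 6 vertices and 8 edges.
Enumerating all minimal edge subsets forming cycles...
Total circuits found: 6.

6


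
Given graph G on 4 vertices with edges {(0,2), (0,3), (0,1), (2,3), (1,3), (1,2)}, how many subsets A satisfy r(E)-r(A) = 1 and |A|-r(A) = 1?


R(x,y) = sum over A in 2^E of x^(r(E)-r(A)) * y^(|A|-r(A)).
G has 4 vertices, 6 edges. r(E) = 3.
Enumerate all 2^6 = 64 subsets.
Count subsets with r(E)-r(A)=1 and |A|-r(A)=1: 4.

4


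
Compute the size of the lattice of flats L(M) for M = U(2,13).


Flats of U(2,13): every subset of size < 2 is a flat, plus E itself.
Count = (13 choose 0) + (13 choose 1) + 1
     = 1 + 13 + 1
     = 15.

15


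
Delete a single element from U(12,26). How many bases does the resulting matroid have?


Deleting e from U(12,26) gives U(12,25) since n > r.
Bases of U(12,25) = C(25,12) = 25! / (12! * 13!) = 5200300.

5200300


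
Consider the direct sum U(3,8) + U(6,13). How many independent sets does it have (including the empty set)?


For a direct sum, |I(M1+M2)| = |I(M1)| * |I(M2)|.
|I(U(3,8))| = sum C(8,k) for k=0..3 = 93.
|I(U(6,13))| = sum C(13,k) for k=0..6 = 4096.
Total = 93 * 4096 = 380928.

380928


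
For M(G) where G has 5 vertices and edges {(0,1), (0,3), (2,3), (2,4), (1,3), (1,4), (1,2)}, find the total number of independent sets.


An independent set in a graphic matroid is an acyclic edge subset.
G has 5 vertices and 7 edges.
Enumerate all 2^7 = 128 subsets, checking for acyclicity.
Total independent sets = 82.

82


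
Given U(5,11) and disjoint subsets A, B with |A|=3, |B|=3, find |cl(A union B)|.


|A union B| = 3 + 3 = 6 (disjoint).
In U(5,11), cl(S) = S if |S| < 5, else cl(S) = E.
Since 6 >= 5, cl(A union B) = E.
|cl(A union B)| = 11.

11


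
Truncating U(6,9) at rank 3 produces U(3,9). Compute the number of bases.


Truncating U(6,9) to rank 3 gives U(3,9).
Bases of U(3,9) are all 3-element subsets of 9 elements.
Number of bases = (9 choose 3) = 84.

84


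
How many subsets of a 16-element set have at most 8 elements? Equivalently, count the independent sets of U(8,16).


Independent sets of U(8,16) are all subsets of size <= 8.
Count = C(16,0) + C(16,1) + C(16,2) + C(16,3) + C(16,4) + C(16,5) + C(16,6) + C(16,7) + C(16,8)
     = 1 + 16 + 120 + 560 + 1820 + 4368 + 8008 + 11440 + 12870
     = 39203.

39203


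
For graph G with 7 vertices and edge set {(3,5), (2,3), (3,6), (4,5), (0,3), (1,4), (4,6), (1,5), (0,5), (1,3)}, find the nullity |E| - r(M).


Cycle rank (nullity) = |E| - r(M) = |E| - (|V| - c).
|E| = 10, |V| = 7, c = 1.
Nullity = 10 - (7 - 1) = 10 - 6 = 4.

4


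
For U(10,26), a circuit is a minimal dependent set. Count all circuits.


In U(10,26), circuits are the (11)-element subsets.
Any set of 11 elements is dependent, and removing any one element gives
an independent set of size 10, so it is a minimal dependent set.
Number of circuits = C(26,11) = 26! / (11! * 15!) = 7726160.

7726160


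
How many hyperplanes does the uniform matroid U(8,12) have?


Hyperplanes of U(8,12) are flats of rank 7.
In a uniform matroid, these are exactly the (7)-element subsets.
Count = C(12,7) = 12! / (7! * 5!) = 792.

792


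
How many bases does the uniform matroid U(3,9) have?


Bases of U(3,9) are all 3-element subsets of the 9-element ground set.
Number of bases = C(9,3).
(9 choose 3) = 84.

84


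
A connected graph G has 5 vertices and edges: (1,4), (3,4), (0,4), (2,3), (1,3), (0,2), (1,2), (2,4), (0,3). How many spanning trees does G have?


By Kirchhoff's matrix tree theorem, the number of spanning trees equals
the determinant of any cofactor of the Laplacian matrix L.
G has 5 vertices and 9 edges.
Computing the (4 x 4) cofactor determinant gives 75.

75


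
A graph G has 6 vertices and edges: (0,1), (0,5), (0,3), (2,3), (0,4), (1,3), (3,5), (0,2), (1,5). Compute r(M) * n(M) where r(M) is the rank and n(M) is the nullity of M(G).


r(M) = |V| - c = 6 - 1 = 5.
nullity = |E| - r(M) = 9 - 5 = 4.
Product = 5 * 4 = 20.

20


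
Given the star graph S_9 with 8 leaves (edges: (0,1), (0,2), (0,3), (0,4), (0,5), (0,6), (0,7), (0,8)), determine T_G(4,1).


A star on 9 vertices is a tree with 8 edges.
T(x,y) = x^(8) for any tree.
T(4,1) = 4^8 = 65536.

65536


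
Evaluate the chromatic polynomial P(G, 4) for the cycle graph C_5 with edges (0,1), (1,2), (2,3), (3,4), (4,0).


P(C_5, k) = (k-1)^5 + (-1)^5*(k-1).
P(4) = (3)^5 - 3
= 243 - 3 = 240.

240


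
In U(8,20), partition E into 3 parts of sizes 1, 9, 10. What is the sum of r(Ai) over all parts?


r(Ai) = min(|Ai|, 8) for each part.
Sum = min(1,8) + min(9,8) + min(10,8)
    = 1 + 8 + 8
    = 17.

17


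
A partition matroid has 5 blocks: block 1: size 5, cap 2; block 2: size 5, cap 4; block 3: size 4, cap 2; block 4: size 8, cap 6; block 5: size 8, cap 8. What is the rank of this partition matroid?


Rank of a partition matroid = sum of min(|Si|, ci) for each block.
= min(5,2) + min(5,4) + min(4,2) + min(8,6) + min(8,8)
= 2 + 4 + 2 + 6 + 8
= 22.

22
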